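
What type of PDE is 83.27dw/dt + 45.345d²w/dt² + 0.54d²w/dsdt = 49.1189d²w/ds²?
Rewriting in standard form: -49.1189d²w/ds² + 0.54d²w/dsdt + 45.345d²w/dt² + 83.27dw/dt = 0. With A = -49.1189, B = 0.54, C = 45.345, the discriminant is 8909.477682. This is a hyperbolic PDE.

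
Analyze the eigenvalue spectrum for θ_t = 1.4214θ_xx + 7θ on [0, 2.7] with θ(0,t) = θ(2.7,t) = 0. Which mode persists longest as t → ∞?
Eigenvalues: λₙ = 1.4214n²π²/2.7² - 7.
First three modes:
  n=1: λ₁ = 1.4214π²/2.7² - 7 ≈ -5.076
  n=2: λ₂ = 5.6856π²/2.7² - 7 ≈ 0.697
  n=3: λ₃ = 12.7926π²/2.7² - 7 ≈ 10.319
Since 1.4214π²/2.7² ≈ 1.924 < 7, λ₁ < 0.
The n=1 mode grows fastest (−λₙ is largest for n=1) → dominates.
Asymptotic: θ ~ c₁ sin(πx/2.7) e^{5.076t} (exponential growth at rate −λ₁ ≈ 5.076).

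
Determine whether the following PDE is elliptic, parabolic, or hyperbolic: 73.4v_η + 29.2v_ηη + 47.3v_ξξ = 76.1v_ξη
Rewriting in standard form: 47.3v_ξξ - 76.1v_ξη + 29.2v_ηη + 73.4v_η = 0. Coefficients: A = 47.3, B = -76.1, C = 29.2. B² - 4AC = 266.57, which is positive, so the equation is hyperbolic.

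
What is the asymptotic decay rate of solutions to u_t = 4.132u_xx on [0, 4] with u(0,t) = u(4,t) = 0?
Eigenvalues: λₙ = 4.132n²π²/4².
First three modes:
  n=1: λ₁ = 4.132π²/4² ≈ 2.549
  n=2: λ₂ = 16.528π²/4² ≈ 10.195 (4× faster decay)
  n=3: λ₃ = 37.188π²/4² ≈ 22.939 (9× faster decay)
As t → ∞, higher modes decay exponentially faster. The n=1 mode dominates: u ~ c₁ sin(πx/4) e^{-λ₁t}.
Decay rate: λ₁ = 4.132π²/4² ≈ 2.549.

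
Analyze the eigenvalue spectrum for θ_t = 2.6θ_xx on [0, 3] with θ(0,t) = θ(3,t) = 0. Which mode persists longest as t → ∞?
Eigenvalues: λₙ = 2.6n²π²/3².
First three modes:
  n=1: λ₁ = 2.6π²/3² ≈ 2.851
  n=2: λ₂ = 10.4π²/3² ≈ 11.405 (4× faster decay)
  n=3: λ₃ = 23.4π²/3² ≈ 25.661 (9× faster decay)
As t → ∞, higher modes decay exponentially faster. The n=1 mode dominates: θ ~ c₁ sin(πx/3) e^{-λ₁t}.
Decay rate: λ₁ = 2.6π²/3² ≈ 2.851.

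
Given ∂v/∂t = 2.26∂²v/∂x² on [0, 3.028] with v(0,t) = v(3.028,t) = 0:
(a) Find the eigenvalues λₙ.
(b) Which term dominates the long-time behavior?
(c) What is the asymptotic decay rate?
Eigenvalues: λₙ = 2.26n²π²/3.028².
First three modes:
  n=1: λ₁ = 2.26π²/3.028² ≈ 2.433
  n=2: λ₂ = 9.04π²/3.028² ≈ 9.731 (4× faster decay)
  n=3: λ₃ = 20.34π²/3.028² ≈ 21.895 (9× faster decay)
As t → ∞, higher modes decay exponentially faster. The n=1 mode dominates: v ~ c₁ sin(πx/3.028) e^{-λ₁t}.
Decay rate: λ₁ = 2.26π²/3.028² ≈ 2.433.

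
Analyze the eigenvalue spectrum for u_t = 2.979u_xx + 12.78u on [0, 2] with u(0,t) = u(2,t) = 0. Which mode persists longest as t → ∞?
Eigenvalues: λₙ = 2.979n²π²/2² - 12.78.
First three modes:
  n=1: λ₁ = 2.979π²/2² - 12.78 ≈ -5.43
  n=2: λ₂ = 11.916π²/2² - 12.78 ≈ 16.622
  n=3: λ₃ = 26.811π²/2² - 12.78 ≈ 53.373
Since 2.979π²/2² ≈ 7.35 < 12.78, λ₁ < 0.
The n=1 mode grows fastest (−λₙ is largest for n=1) → dominates.
Asymptotic: u ~ c₁ sin(πx/2) e^{5.43t} (exponential growth at rate −λ₁ ≈ 5.43).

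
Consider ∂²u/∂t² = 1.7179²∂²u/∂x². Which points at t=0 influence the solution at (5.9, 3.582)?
Domain of dependence: [-0.2535178, 12.0535178]. Signals travel at speed 1.7179, so data within |x - 5.9| ≤ 1.7179·3.582 = 6.1535178 can reach the point.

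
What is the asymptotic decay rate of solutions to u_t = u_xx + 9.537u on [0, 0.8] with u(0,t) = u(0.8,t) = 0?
Eigenvalues: λₙ = n²π²/0.8² - 9.537.
First three modes:
  n=1: λ₁ = π²/0.8² - 9.537 ≈ 5.884
  n=2: λ₂ = 4π²/0.8² - 9.537 ≈ 52.148
  n=3: λ₃ = 9π²/0.8² - 9.537 ≈ 129.254
Since π²/0.8² ≈ 15.421 > 9.537, all λₙ > 0.
The n=1 mode decays slowest → dominates as t → ∞.
Asymptotic: u ~ c₁ sin(πx/0.8) e^{-λ₁t} with decay rate λ₁ ≈ 5.884.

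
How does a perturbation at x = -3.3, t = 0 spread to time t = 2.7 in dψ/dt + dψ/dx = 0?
At x = -0.6. The characteristic carries data from (-3.3, 0) to (-0.6, 2.7).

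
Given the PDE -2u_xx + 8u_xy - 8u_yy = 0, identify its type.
The second-order coefficients are A = -2, B = 8, C = -8. Since B² - 4AC = 0 = 0, this is a parabolic PDE.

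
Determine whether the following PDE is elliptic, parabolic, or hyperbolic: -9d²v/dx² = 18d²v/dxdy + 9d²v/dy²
Rewriting in standard form: -9d²v/dx² - 18d²v/dxdy - 9d²v/dy² = 0. Coefficients: A = -9, B = -18, C = -9. B² - 4AC = 0, which is zero, so the equation is parabolic.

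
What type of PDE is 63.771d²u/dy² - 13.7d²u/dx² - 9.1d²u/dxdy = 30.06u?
Rewriting in standard form: -13.7d²u/dx² - 9.1d²u/dxdy + 63.771d²u/dy² - 30.06u = 0. With A = -13.7, B = -9.1, C = 63.771, the discriminant is 3577.4608. This is a hyperbolic PDE.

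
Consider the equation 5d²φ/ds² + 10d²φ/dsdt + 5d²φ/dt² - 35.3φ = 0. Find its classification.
Parabolic. (A = 5, B = 10, C = 5 gives B² - 4AC = 0.)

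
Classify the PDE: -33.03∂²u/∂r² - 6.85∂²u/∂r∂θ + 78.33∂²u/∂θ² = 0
A = -33.03, B = -6.85, C = 78.33. Discriminant B² - 4AC = 10395.8821. Since 10395.8821 > 0, hyperbolic.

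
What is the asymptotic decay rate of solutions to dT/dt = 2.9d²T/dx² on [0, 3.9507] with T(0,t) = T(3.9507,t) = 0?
Eigenvalues: λₙ = 2.9n²π²/3.9507².
First three modes:
  n=1: λ₁ = 2.9π²/3.9507² ≈ 1.834
  n=2: λ₂ = 11.6π²/3.9507² ≈ 7.335 (4× faster decay)
  n=3: λ₃ = 26.1π²/3.9507² ≈ 16.504 (9× faster decay)
As t → ∞, higher modes decay exponentially faster. The n=1 mode dominates: T ~ c₁ sin(πx/3.9507) e^{-λ₁t}.
Decay rate: λ₁ = 2.9π²/3.9507² ≈ 1.834.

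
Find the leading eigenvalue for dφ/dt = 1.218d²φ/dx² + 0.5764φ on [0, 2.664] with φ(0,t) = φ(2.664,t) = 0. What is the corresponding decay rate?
Eigenvalues: λₙ = 1.218n²π²/2.664² - 0.5764.
First three modes:
  n=1: λ₁ = 1.218π²/2.664² - 0.5764 ≈ 1.117
  n=2: λ₂ = 4.872π²/2.664² - 0.5764 ≈ 6.199
  n=3: λ₃ = 10.962π²/2.664² - 0.5764 ≈ 14.668
Since 1.218π²/2.664² ≈ 1.694 > 0.5764, all λₙ > 0.
The n=1 mode decays slowest → dominates as t → ∞.
Asymptotic: φ ~ c₁ sin(πx/2.664) e^{-λ₁t} with decay rate λ₁ ≈ 1.117.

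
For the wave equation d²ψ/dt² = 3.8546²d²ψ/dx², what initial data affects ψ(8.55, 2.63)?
Domain of dependence: [-1.587598, 18.687598]. Signals travel at speed 3.8546, so data within |x - 8.55| ≤ 3.8546·2.63 = 10.137598 can reach the point.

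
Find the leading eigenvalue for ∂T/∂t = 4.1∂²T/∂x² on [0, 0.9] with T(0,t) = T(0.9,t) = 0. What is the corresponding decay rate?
Eigenvalues: λₙ = 4.1n²π²/0.9².
First three modes:
  n=1: λ₁ = 4.1π²/0.9² ≈ 49.957
  n=2: λ₂ = 16.4π²/0.9² ≈ 199.829 (4× faster decay)
  n=3: λ₃ = 36.9π²/0.9² ≈ 449.615 (9× faster decay)
As t → ∞, higher modes decay exponentially faster. The n=1 mode dominates: T ~ c₁ sin(πx/0.9) e^{-λ₁t}.
Decay rate: λ₁ = 4.1π²/0.9² ≈ 49.957.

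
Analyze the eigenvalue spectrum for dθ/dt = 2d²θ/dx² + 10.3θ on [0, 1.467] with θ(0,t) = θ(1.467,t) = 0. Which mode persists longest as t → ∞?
Eigenvalues: λₙ = 2n²π²/1.467² - 10.3.
First three modes:
  n=1: λ₁ = 2π²/1.467² - 10.3 ≈ -1.128
  n=2: λ₂ = 8π²/1.467² - 10.3 ≈ 26.388
  n=3: λ₃ = 18π²/1.467² - 10.3 ≈ 72.249
Since 2π²/1.467² ≈ 9.172 < 10.3, λ₁ < 0.
The n=1 mode grows fastest (−λₙ is largest for n=1) → dominates.
Asymptotic: θ ~ c₁ sin(πx/1.467) e^{1.128t} (exponential growth at rate −λ₁ ≈ 1.128).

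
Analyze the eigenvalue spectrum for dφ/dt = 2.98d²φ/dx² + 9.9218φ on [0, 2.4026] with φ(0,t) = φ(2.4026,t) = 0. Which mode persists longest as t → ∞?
Eigenvalues: λₙ = 2.98n²π²/2.4026² - 9.9218.
First three modes:
  n=1: λ₁ = 2.98π²/2.4026² - 9.9218 ≈ -4.827
  n=2: λ₂ = 11.92π²/2.4026² - 9.9218 ≈ 10.459
  n=3: λ₃ = 26.82π²/2.4026² - 9.9218 ≈ 35.934
Since 2.98π²/2.4026² ≈ 5.095 < 9.9218, λ₁ < 0.
The n=1 mode grows fastest (−λₙ is largest for n=1) → dominates.
Asymptotic: φ ~ c₁ sin(πx/2.4026) e^{4.827t} (exponential growth at rate −λ₁ ≈ 4.827).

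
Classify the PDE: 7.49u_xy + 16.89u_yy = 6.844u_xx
Rewriting in standard form: -6.844u_xx + 7.49u_xy + 16.89u_yy = 0. A = -6.844, B = 7.49, C = 16.89. Discriminant B² - 4AC = 518.48074. Since 518.48074 > 0, hyperbolic.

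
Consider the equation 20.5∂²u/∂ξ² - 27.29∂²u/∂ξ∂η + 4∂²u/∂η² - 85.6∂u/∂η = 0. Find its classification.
Hyperbolic. (A = 20.5, B = -27.29, C = 4 gives B² - 4AC = 416.7441.)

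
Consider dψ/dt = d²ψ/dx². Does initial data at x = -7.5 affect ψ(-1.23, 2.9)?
Yes, for any finite x. The heat equation has infinite propagation speed, so all initial data affects all points at any t > 0.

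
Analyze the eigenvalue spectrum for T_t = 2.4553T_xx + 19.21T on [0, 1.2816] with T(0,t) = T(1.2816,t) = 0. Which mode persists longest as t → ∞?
Eigenvalues: λₙ = 2.4553n²π²/1.2816² - 19.21.
First three modes:
  n=1: λ₁ = 2.4553π²/1.2816² - 19.21 ≈ -4.456
  n=2: λ₂ = 9.8212π²/1.2816² - 19.21 ≈ 39.805
  n=3: λ₃ = 22.0977π²/1.2816² - 19.21 ≈ 113.573
Since 2.4553π²/1.2816² ≈ 14.754 < 19.21, λ₁ < 0.
The n=1 mode grows fastest (−λₙ is largest for n=1) → dominates.
Asymptotic: T ~ c₁ sin(πx/1.2816) e^{4.456t} (exponential growth at rate −λ₁ ≈ 4.456).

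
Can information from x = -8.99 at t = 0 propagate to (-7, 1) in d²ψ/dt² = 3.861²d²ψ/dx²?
Yes. The domain of dependence is [-10.861, -3.139], and -8.99 ∈ [-10.861, -3.139].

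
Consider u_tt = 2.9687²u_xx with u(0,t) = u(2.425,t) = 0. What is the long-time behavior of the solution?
As t → ∞, u oscillates (no decay). Energy is conserved; the solution oscillates indefinitely as standing waves.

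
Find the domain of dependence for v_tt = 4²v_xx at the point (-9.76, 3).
Domain of dependence: [-21.76, 2.24]. Signals travel at speed 4, so data within |x - -9.76| ≤ 4·3 = 12 can reach the point.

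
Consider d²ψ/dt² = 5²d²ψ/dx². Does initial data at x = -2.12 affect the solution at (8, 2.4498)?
Yes. The domain of dependence is [-4.249, 20.249], and -2.12 ∈ [-4.249, 20.249].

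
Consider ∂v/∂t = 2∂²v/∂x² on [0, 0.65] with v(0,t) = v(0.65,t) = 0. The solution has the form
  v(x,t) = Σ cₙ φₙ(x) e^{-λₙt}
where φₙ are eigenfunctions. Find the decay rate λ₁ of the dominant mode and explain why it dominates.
Eigenvalues: λₙ = 2n²π²/0.65².
First three modes:
  n=1: λ₁ = 2π²/0.65² ≈ 46.72
  n=2: λ₂ = 8π²/0.65² ≈ 186.88 (4× faster decay)
  n=3: λ₃ = 18π²/0.65² ≈ 420.48 (9× faster decay)
As t → ∞, higher modes decay exponentially faster. The n=1 mode dominates: v ~ c₁ sin(πx/0.65) e^{-λ₁t}.
Decay rate: λ₁ = 2π²/0.65² ≈ 46.72.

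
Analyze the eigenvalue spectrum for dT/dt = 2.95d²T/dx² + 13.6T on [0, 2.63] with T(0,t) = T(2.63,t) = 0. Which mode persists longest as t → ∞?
Eigenvalues: λₙ = 2.95n²π²/2.63² - 13.6.
First three modes:
  n=1: λ₁ = 2.95π²/2.63² - 13.6 ≈ -9.391
  n=2: λ₂ = 11.8π²/2.63² - 13.6 ≈ 3.237
  n=3: λ₃ = 26.55π²/2.63² - 13.6 ≈ 24.284
Since 2.95π²/2.63² ≈ 4.209 < 13.6, λ₁ < 0.
The n=1 mode grows fastest (−λₙ is largest for n=1) → dominates.
Asymptotic: T ~ c₁ sin(πx/2.63) e^{9.391t} (exponential growth at rate −λ₁ ≈ 9.391).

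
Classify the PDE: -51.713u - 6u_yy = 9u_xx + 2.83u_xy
Rewriting in standard form: -9u_xx - 2.83u_xy - 6u_yy - 51.713u = 0. A = -9, B = -2.83, C = -6. Discriminant B² - 4AC = -207.9911. Since -207.9911 < 0, elliptic.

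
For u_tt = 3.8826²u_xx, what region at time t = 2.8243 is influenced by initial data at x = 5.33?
Domain of influence: [-5.63562718, 16.29562718]. Data at x = 5.33 spreads outward at speed 3.8826.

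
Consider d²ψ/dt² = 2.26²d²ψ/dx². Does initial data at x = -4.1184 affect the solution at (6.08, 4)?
No. The domain of dependence is [-2.96, 15.12], and -4.1184 is outside this interval.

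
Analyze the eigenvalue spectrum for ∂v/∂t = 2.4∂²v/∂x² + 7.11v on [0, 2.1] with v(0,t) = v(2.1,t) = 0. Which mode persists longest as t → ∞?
Eigenvalues: λₙ = 2.4n²π²/2.1² - 7.11.
First three modes:
  n=1: λ₁ = 2.4π²/2.1² - 7.11 ≈ -1.739
  n=2: λ₂ = 9.6π²/2.1² - 7.11 ≈ 14.375
  n=3: λ₃ = 21.6π²/2.1² - 7.11 ≈ 41.231
Since 2.4π²/2.1² ≈ 5.371 < 7.11, λ₁ < 0.
The n=1 mode grows fastest (−λₙ is largest for n=1) → dominates.
Asymptotic: v ~ c₁ sin(πx/2.1) e^{1.739t} (exponential growth at rate −λ₁ ≈ 1.739).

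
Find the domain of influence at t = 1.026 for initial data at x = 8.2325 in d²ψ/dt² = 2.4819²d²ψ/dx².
Domain of influence: [5.6860706, 10.7789294]. Data at x = 8.2325 spreads outward at speed 2.4819.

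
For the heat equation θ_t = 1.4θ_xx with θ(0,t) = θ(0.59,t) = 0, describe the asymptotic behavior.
θ → 0. Heat diffuses out through both boundaries.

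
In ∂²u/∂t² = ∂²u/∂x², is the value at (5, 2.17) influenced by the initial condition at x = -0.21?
No. The domain of dependence is [2.83, 7.17], and -0.21 is outside this interval.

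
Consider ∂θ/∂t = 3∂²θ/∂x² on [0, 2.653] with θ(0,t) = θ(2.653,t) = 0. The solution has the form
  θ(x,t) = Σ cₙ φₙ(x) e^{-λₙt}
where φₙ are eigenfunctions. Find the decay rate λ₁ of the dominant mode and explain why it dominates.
Eigenvalues: λₙ = 3n²π²/2.653².
First three modes:
  n=1: λ₁ = 3π²/2.653² ≈ 4.207
  n=2: λ₂ = 12π²/2.653² ≈ 16.827 (4× faster decay)
  n=3: λ₃ = 27π²/2.653² ≈ 37.861 (9× faster decay)
As t → ∞, higher modes decay exponentially faster. The n=1 mode dominates: θ ~ c₁ sin(πx/2.653) e^{-λ₁t}.
Decay rate: λ₁ = 3π²/2.653² ≈ 4.207.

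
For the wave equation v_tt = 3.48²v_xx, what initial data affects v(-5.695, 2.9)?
Domain of dependence: [-15.787, 4.397]. Signals travel at speed 3.48, so data within |x - -5.695| ≤ 3.48·2.9 = 10.092 can reach the point.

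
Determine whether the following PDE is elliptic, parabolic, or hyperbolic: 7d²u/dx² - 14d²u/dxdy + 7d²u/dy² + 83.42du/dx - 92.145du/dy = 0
Coefficients: A = 7, B = -14, C = 7. B² - 4AC = 0, which is zero, so the equation is parabolic.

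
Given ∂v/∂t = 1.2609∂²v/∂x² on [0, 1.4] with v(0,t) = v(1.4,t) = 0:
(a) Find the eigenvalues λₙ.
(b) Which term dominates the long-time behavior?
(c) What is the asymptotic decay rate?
Eigenvalues: λₙ = 1.2609n²π²/1.4².
First three modes:
  n=1: λ₁ = 1.2609π²/1.4² ≈ 6.349
  n=2: λ₂ = 5.0436π²/1.4² ≈ 25.397 (4× faster decay)
  n=3: λ₃ = 11.3481π²/1.4² ≈ 57.143 (9× faster decay)
As t → ∞, higher modes decay exponentially faster. The n=1 mode dominates: v ~ c₁ sin(πx/1.4) e^{-λ₁t}.
Decay rate: λ₁ = 1.2609π²/1.4² ≈ 6.349.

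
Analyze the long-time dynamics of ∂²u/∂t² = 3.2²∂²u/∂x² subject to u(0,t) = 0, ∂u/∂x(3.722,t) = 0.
Long-time behavior: u oscillates (no decay). Energy is conserved; the solution oscillates indefinitely as standing waves.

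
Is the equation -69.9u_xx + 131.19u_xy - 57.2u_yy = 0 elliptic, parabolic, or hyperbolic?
Computing B² - 4AC with A = -69.9, B = 131.19, C = -57.2: discriminant = 1217.6961 (positive). Answer: hyperbolic.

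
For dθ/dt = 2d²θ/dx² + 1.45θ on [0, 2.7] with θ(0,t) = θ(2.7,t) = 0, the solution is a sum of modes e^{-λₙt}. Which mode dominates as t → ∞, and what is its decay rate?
Eigenvalues: λₙ = 2n²π²/2.7² - 1.45.
First three modes:
  n=1: λ₁ = 2π²/2.7² - 1.45 ≈ 1.258
  n=2: λ₂ = 8π²/2.7² - 1.45 ≈ 9.381
  n=3: λ₃ = 18π²/2.7² - 1.45 ≈ 22.919
Since 2π²/2.7² ≈ 2.708 > 1.45, all λₙ > 0.
The n=1 mode decays slowest → dominates as t → ∞.
Asymptotic: θ ~ c₁ sin(πx/2.7) e^{-λ₁t} with decay rate λ₁ ≈ 1.258.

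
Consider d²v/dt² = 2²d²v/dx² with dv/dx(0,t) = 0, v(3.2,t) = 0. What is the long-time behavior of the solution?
As t → ∞, v oscillates (no decay). Energy is conserved; the solution oscillates indefinitely as standing waves.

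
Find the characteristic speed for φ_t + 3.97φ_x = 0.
Speed = 3.97. Information travels along x - 3.97t = const (rightward).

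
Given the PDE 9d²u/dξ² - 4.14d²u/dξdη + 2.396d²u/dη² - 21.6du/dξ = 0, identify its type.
The second-order coefficients are A = 9, B = -4.14, C = 2.396. Since B² - 4AC = -69.1164 < 0, this is an elliptic PDE.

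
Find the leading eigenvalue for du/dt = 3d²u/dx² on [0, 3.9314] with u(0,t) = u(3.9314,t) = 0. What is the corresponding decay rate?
Eigenvalues: λₙ = 3n²π²/3.9314².
First three modes:
  n=1: λ₁ = 3π²/3.9314² ≈ 1.916
  n=2: λ₂ = 12π²/3.9314² ≈ 7.663 (4× faster decay)
  n=3: λ₃ = 27π²/3.9314² ≈ 17.241 (9× faster decay)
As t → ∞, higher modes decay exponentially faster. The n=1 mode dominates: u ~ c₁ sin(πx/3.9314) e^{-λ₁t}.
Decay rate: λ₁ = 3π²/3.9314² ≈ 1.916.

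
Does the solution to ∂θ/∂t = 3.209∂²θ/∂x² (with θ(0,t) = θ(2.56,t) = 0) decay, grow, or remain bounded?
θ → 0. Heat diffuses out through both boundaries.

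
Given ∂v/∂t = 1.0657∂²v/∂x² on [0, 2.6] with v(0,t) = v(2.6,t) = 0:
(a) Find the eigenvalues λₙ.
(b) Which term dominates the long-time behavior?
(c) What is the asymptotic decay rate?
Eigenvalues: λₙ = 1.0657n²π²/2.6².
First three modes:
  n=1: λ₁ = 1.0657π²/2.6² ≈ 1.556
  n=2: λ₂ = 4.2628π²/2.6² ≈ 6.224 (4× faster decay)
  n=3: λ₃ = 9.5913π²/2.6² ≈ 14.003 (9× faster decay)
As t → ∞, higher modes decay exponentially faster. The n=1 mode dominates: v ~ c₁ sin(πx/2.6) e^{-λ₁t}.
Decay rate: λ₁ = 1.0657π²/2.6² ≈ 1.556.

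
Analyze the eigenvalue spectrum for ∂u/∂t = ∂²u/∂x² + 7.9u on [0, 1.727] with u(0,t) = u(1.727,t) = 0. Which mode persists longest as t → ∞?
Eigenvalues: λₙ = n²π²/1.727² - 7.9.
First three modes:
  n=1: λ₁ = π²/1.727² - 7.9 ≈ -4.591
  n=2: λ₂ = 4π²/1.727² - 7.9 ≈ 5.337
  n=3: λ₃ = 9π²/1.727² - 7.9 ≈ 21.882
Since π²/1.727² ≈ 3.309 < 7.9, λ₁ < 0.
The n=1 mode grows fastest (−λₙ is largest for n=1) → dominates.
Asymptotic: u ~ c₁ sin(πx/1.727) e^{4.591t} (exponential growth at rate −λ₁ ≈ 4.591).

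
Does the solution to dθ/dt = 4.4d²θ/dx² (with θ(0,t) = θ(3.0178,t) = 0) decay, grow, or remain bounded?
θ → 0. Heat diffuses out through both boundaries.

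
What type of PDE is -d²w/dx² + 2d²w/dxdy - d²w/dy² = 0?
With A = -1, B = 2, C = -1, the discriminant is 0. This is a parabolic PDE.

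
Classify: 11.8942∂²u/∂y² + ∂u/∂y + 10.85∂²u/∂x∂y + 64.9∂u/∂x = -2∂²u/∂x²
Rewriting in standard form: 2∂²u/∂x² + 10.85∂²u/∂x∂y + 11.8942∂²u/∂y² + 64.9∂u/∂x + ∂u/∂y = 0. Hyperbolic (discriminant = 22.5689).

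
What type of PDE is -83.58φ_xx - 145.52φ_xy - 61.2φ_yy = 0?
With A = -83.58, B = -145.52, C = -61.2, the discriminant is 715.6864. This is a hyperbolic PDE.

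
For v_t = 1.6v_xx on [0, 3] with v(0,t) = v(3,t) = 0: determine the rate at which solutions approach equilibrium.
Eigenvalues: λₙ = 1.6n²π²/3².
First three modes:
  n=1: λ₁ = 1.6π²/3² ≈ 1.755
  n=2: λ₂ = 6.4π²/3² ≈ 7.018 (4× faster decay)
  n=3: λ₃ = 14.4π²/3² ≈ 15.791 (9× faster decay)
As t → ∞, higher modes decay exponentially faster. The n=1 mode dominates: v ~ c₁ sin(πx/3) e^{-λ₁t}.
Decay rate: λ₁ = 1.6π²/3² ≈ 1.755.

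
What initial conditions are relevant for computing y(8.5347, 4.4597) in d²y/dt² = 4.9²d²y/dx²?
Domain of dependence: [-13.31783, 30.38723]. Signals travel at speed 4.9, so data within |x - 8.5347| ≤ 4.9·4.4597 = 21.85253 can reach the point.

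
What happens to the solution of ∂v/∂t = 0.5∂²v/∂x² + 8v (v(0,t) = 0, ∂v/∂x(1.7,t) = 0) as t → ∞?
v grows unboundedly. Reaction dominates diffusion (r=8 > κπ²/(4L²)≈0.43); solution grows exponentially.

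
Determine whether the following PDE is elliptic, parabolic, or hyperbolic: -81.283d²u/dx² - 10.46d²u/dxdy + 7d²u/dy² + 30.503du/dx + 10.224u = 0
Coefficients: A = -81.283, B = -10.46, C = 7. B² - 4AC = 2385.3356, which is positive, so the equation is hyperbolic.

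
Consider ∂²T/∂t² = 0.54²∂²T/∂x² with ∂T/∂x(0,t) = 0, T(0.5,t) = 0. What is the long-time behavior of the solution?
As t → ∞, T oscillates (no decay). Energy is conserved; the solution oscillates indefinitely as standing waves.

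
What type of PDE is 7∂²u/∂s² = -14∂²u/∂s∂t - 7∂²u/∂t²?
Rewriting in standard form: 7∂²u/∂s² + 14∂²u/∂s∂t + 7∂²u/∂t² = 0. With A = 7, B = 14, C = 7, the discriminant is 0. This is a parabolic PDE.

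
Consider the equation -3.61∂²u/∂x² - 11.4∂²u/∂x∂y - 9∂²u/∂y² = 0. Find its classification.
Parabolic. (A = -3.61, B = -11.4, C = -9 gives B² - 4AC = 0.)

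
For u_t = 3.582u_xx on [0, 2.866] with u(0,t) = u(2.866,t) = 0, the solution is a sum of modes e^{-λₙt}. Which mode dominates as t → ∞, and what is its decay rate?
Eigenvalues: λₙ = 3.582n²π²/2.866².
First three modes:
  n=1: λ₁ = 3.582π²/2.866² ≈ 4.304
  n=2: λ₂ = 14.328π²/2.866² ≈ 17.216 (4× faster decay)
  n=3: λ₃ = 32.238π²/2.866² ≈ 38.736 (9× faster decay)
As t → ∞, higher modes decay exponentially faster. The n=1 mode dominates: u ~ c₁ sin(πx/2.866) e^{-λ₁t}.
Decay rate: λ₁ = 3.582π²/2.866² ≈ 4.304.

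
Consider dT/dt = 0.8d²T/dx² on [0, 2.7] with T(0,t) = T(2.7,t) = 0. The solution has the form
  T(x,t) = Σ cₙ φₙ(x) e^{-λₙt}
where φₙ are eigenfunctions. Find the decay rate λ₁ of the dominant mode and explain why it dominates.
Eigenvalues: λₙ = 0.8n²π²/2.7².
First three modes:
  n=1: λ₁ = 0.8π²/2.7² ≈ 1.083
  n=2: λ₂ = 3.2π²/2.7² ≈ 4.332 (4× faster decay)
  n=3: λ₃ = 7.2π²/2.7² ≈ 9.748 (9× faster decay)
As t → ∞, higher modes decay exponentially faster. The n=1 mode dominates: T ~ c₁ sin(πx/2.7) e^{-λ₁t}.
Decay rate: λ₁ = 0.8π²/2.7² ≈ 1.083.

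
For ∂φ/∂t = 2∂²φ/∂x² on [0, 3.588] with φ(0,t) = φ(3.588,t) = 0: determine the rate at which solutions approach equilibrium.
Eigenvalues: λₙ = 2n²π²/3.588².
First three modes:
  n=1: λ₁ = 2π²/3.588² ≈ 1.533
  n=2: λ₂ = 8π²/3.588² ≈ 6.133 (4× faster decay)
  n=3: λ₃ = 18π²/3.588² ≈ 13.8 (9× faster decay)
As t → ∞, higher modes decay exponentially faster. The n=1 mode dominates: φ ~ c₁ sin(πx/3.588) e^{-λ₁t}.
Decay rate: λ₁ = 2π²/3.588² ≈ 1.533.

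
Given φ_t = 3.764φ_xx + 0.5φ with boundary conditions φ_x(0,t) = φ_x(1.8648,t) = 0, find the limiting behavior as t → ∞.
φ grows unboundedly. With Neumann BCs the constant mode has diffusion eigenvalue 0, so any r > 0 makes it grow like e^(0.5t); solution grows exponentially.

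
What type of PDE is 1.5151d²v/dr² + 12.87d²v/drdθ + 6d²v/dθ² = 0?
With A = 1.5151, B = 12.87, C = 6, the discriminant is 129.2745. This is a hyperbolic PDE.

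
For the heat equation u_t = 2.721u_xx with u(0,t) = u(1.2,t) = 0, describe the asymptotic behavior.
u → 0. Heat diffuses out through both boundaries.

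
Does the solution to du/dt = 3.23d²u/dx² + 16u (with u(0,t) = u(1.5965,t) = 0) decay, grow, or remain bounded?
u grows unboundedly. Reaction dominates diffusion (r=16 > κπ²/L²≈12.51); solution grows exponentially.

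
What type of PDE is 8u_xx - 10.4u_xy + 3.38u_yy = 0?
With A = 8, B = -10.4, C = 3.38, the discriminant is 0. This is a parabolic PDE.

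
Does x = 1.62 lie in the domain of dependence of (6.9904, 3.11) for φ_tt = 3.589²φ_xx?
Yes. The domain of dependence is [-4.17139, 18.15219], and 1.62 ∈ [-4.17139, 18.15219].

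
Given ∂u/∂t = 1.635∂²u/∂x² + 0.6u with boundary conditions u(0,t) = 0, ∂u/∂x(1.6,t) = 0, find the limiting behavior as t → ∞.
u → 0. Diffusion dominates reaction (r=0.6 < κπ²/(4L²)≈1.58); solution decays.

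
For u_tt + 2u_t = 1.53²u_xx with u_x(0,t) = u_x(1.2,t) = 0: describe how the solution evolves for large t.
u → constant (steady state). Damping (γ=2) dissipates the nonconstant modes; with Neumann BCs the spatial average obeys M''+γM'=0 and tends to a finite limit.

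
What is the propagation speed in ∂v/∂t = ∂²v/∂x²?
Infinite. The heat equation is parabolic, not hyperbolic, so disturbances propagate instantly.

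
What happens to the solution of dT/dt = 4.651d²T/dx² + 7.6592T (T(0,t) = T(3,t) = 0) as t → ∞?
T grows unboundedly. Reaction dominates diffusion (r=7.6592 > κπ²/L²≈5.1); solution grows exponentially.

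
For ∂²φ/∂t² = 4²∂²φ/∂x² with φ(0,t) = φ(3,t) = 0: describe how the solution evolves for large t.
φ oscillates (no decay). Energy is conserved; the solution oscillates indefinitely as standing waves.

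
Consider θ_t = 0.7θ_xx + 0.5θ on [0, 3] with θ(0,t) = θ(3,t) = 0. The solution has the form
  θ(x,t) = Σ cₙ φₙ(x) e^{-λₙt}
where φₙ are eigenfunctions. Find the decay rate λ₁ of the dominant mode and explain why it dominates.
Eigenvalues: λₙ = 0.7n²π²/3² - 0.5.
First three modes:
  n=1: λ₁ = 0.7π²/3² - 0.5 ≈ 0.268
  n=2: λ₂ = 2.8π²/3² - 0.5 ≈ 2.571
  n=3: λ₃ = 6.3π²/3² - 0.5 ≈ 6.409
Since 0.7π²/3² ≈ 0.768 > 0.5, all λₙ > 0.
The n=1 mode decays slowest → dominates as t → ∞.
Asymptotic: θ ~ c₁ sin(πx/3) e^{-λ₁t} with decay rate λ₁ ≈ 0.268.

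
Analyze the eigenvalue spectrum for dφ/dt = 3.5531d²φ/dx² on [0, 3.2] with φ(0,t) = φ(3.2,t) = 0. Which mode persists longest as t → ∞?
Eigenvalues: λₙ = 3.5531n²π²/3.2².
First three modes:
  n=1: λ₁ = 3.5531π²/3.2² ≈ 3.425
  n=2: λ₂ = 14.2124π²/3.2² ≈ 13.698 (4× faster decay)
  n=3: λ₃ = 31.9779π²/3.2² ≈ 30.821 (9× faster decay)
As t → ∞, higher modes decay exponentially faster. The n=1 mode dominates: φ ~ c₁ sin(πx/3.2) e^{-λ₁t}.
Decay rate: λ₁ = 3.5531π²/3.2² ≈ 3.425.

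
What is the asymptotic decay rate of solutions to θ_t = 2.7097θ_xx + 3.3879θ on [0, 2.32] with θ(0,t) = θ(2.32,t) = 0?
Eigenvalues: λₙ = 2.7097n²π²/2.32² - 3.3879.
First three modes:
  n=1: λ₁ = 2.7097π²/2.32² - 3.3879 ≈ 1.581
  n=2: λ₂ = 10.8388π²/2.32² - 3.3879 ≈ 16.487
  n=3: λ₃ = 24.3873π²/2.32² - 3.3879 ≈ 41.331
Since 2.7097π²/2.32² ≈ 4.969 > 3.3879, all λₙ > 0.
The n=1 mode decays slowest → dominates as t → ∞.
Asymptotic: θ ~ c₁ sin(πx/2.32) e^{-λ₁t} with decay rate λ₁ ≈ 1.581.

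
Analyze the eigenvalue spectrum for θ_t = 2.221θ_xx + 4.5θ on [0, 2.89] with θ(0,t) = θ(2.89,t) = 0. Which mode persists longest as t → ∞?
Eigenvalues: λₙ = 2.221n²π²/2.89² - 4.5.
First three modes:
  n=1: λ₁ = 2.221π²/2.89² - 4.5 ≈ -1.875
  n=2: λ₂ = 8.884π²/2.89² - 4.5 ≈ 5.998
  n=3: λ₃ = 19.989π²/2.89² - 4.5 ≈ 19.121
Since 2.221π²/2.89² ≈ 2.625 < 4.5, λ₁ < 0.
The n=1 mode grows fastest (−λₙ is largest for n=1) → dominates.
Asymptotic: θ ~ c₁ sin(πx/2.89) e^{1.875t} (exponential growth at rate −λ₁ ≈ 1.875).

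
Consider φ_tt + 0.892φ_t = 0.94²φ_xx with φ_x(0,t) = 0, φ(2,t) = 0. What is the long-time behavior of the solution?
As t → ∞, φ → 0. Damping (γ=0.892) dissipates energy; oscillations decay exponentially.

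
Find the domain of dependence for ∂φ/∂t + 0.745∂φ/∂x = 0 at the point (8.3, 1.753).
A single point: x = 6.994015. The characteristic through (8.3, 1.753) is x - 0.745t = const, so x = 8.3 - 0.745·1.753 = 6.994015.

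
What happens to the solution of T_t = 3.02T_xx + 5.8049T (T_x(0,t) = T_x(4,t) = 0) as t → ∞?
T grows unboundedly. With Neumann BCs the constant mode has diffusion eigenvalue 0, so any r > 0 makes it grow like e^(5.8049t); solution grows exponentially.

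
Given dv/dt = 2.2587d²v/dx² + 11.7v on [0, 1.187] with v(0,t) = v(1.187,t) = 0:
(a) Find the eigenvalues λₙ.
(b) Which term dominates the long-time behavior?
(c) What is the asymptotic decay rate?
Eigenvalues: λₙ = 2.2587n²π²/1.187² - 11.7.
First three modes:
  n=1: λ₁ = 2.2587π²/1.187² - 11.7 ≈ 4.122
  n=2: λ₂ = 9.0348π²/1.187² - 11.7 ≈ 51.587
  n=3: λ₃ = 20.3283π²/1.187² - 11.7 ≈ 130.697
Since 2.2587π²/1.187² ≈ 15.822 > 11.7, all λₙ > 0.
The n=1 mode decays slowest → dominates as t → ∞.
Asymptotic: v ~ c₁ sin(πx/1.187) e^{-λ₁t} with decay rate λ₁ ≈ 4.122.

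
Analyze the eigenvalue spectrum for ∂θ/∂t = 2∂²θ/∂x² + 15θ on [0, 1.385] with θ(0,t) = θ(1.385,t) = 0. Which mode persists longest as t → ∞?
Eigenvalues: λₙ = 2n²π²/1.385² - 15.
First three modes:
  n=1: λ₁ = 2π²/1.385² - 15 ≈ -4.71
  n=2: λ₂ = 8π²/1.385² - 15 ≈ 26.161
  n=3: λ₃ = 18π²/1.385² - 15 ≈ 77.613
Since 2π²/1.385² ≈ 10.29 < 15, λ₁ < 0.
The n=1 mode grows fastest (−λₙ is largest for n=1) → dominates.
Asymptotic: θ ~ c₁ sin(πx/1.385) e^{4.71t} (exponential growth at rate −λ₁ ≈ 4.71).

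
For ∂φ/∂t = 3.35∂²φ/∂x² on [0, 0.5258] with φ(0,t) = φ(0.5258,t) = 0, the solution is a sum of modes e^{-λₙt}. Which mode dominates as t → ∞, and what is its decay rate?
Eigenvalues: λₙ = 3.35n²π²/0.5258².
First three modes:
  n=1: λ₁ = 3.35π²/0.5258² ≈ 119.592
  n=2: λ₂ = 13.4π²/0.5258² ≈ 478.369 (4× faster decay)
  n=3: λ₃ = 30.15π²/0.5258² ≈ 1076.331 (9× faster decay)
As t → ∞, higher modes decay exponentially faster. The n=1 mode dominates: φ ~ c₁ sin(πx/0.5258) e^{-λ₁t}.
Decay rate: λ₁ = 3.35π²/0.5258² ≈ 119.592.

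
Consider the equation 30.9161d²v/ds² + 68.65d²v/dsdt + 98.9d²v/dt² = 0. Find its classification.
Elliptic. (A = 30.9161, B = 68.65, C = 98.9 gives B² - 4AC = -7517.58666.)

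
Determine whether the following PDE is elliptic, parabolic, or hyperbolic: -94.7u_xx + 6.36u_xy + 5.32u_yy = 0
Coefficients: A = -94.7, B = 6.36, C = 5.32. B² - 4AC = 2055.6656, which is positive, so the equation is hyperbolic.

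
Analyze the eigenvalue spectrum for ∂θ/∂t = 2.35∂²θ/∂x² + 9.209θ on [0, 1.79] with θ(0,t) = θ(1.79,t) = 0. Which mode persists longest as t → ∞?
Eigenvalues: λₙ = 2.35n²π²/1.79² - 9.209.
First three modes:
  n=1: λ₁ = 2.35π²/1.79² - 9.209 ≈ -1.97
  n=2: λ₂ = 9.4π²/1.79² - 9.209 ≈ 19.746
  n=3: λ₃ = 21.15π²/1.79² - 9.209 ≈ 55.939
Since 2.35π²/1.79² ≈ 7.239 < 9.209, λ₁ < 0.
The n=1 mode grows fastest (−λₙ is largest for n=1) → dominates.
Asymptotic: θ ~ c₁ sin(πx/1.79) e^{1.97t} (exponential growth at rate −λ₁ ≈ 1.97).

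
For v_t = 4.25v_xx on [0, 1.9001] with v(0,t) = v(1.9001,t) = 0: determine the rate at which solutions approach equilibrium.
Eigenvalues: λₙ = 4.25n²π²/1.9001².
First three modes:
  n=1: λ₁ = 4.25π²/1.9001² ≈ 11.618
  n=2: λ₂ = 17π²/1.9001² ≈ 46.472 (4× faster decay)
  n=3: λ₃ = 38.25π²/1.9001² ≈ 104.563 (9× faster decay)
As t → ∞, higher modes decay exponentially faster. The n=1 mode dominates: v ~ c₁ sin(πx/1.9001) e^{-λ₁t}.
Decay rate: λ₁ = 4.25π²/1.9001² ≈ 11.618.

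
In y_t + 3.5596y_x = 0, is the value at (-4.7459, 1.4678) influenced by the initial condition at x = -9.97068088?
Yes. The characteristic through (-4.7459, 1.4678) passes through x = -9.97068088.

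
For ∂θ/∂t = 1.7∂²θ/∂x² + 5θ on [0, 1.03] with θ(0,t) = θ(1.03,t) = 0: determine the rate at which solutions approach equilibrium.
Eigenvalues: λₙ = 1.7n²π²/1.03² - 5.
First three modes:
  n=1: λ₁ = 1.7π²/1.03² - 5 ≈ 10.815
  n=2: λ₂ = 6.8π²/1.03² - 5 ≈ 58.261
  n=3: λ₃ = 15.3π²/1.03² - 5 ≈ 137.337
Since 1.7π²/1.03² ≈ 15.815 > 5, all λₙ > 0.
The n=1 mode decays slowest → dominates as t → ∞.
Asymptotic: θ ~ c₁ sin(πx/1.03) e^{-λ₁t} with decay rate λ₁ ≈ 10.815.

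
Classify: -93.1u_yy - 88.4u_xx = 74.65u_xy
Rewriting in standard form: -88.4u_xx - 74.65u_xy - 93.1u_yy = 0. Elliptic (discriminant = -27347.5375).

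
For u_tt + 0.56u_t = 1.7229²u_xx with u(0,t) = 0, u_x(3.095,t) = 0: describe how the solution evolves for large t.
u → 0. Damping (γ=0.56) dissipates energy; oscillations decay exponentially.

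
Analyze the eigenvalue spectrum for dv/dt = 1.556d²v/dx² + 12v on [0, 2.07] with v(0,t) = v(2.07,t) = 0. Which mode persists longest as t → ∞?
Eigenvalues: λₙ = 1.556n²π²/2.07² - 12.
First three modes:
  n=1: λ₁ = 1.556π²/2.07² - 12 ≈ -8.416
  n=2: λ₂ = 6.224π²/2.07² - 12 ≈ 2.336
  n=3: λ₃ = 14.004π²/2.07² - 12 ≈ 20.256
Since 1.556π²/2.07² ≈ 3.584 < 12, λ₁ < 0.
The n=1 mode grows fastest (−λₙ is largest for n=1) → dominates.
Asymptotic: v ~ c₁ sin(πx/2.07) e^{8.416t} (exponential growth at rate −λ₁ ≈ 8.416).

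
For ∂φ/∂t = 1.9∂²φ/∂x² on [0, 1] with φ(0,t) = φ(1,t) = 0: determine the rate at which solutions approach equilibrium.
Eigenvalues: λₙ = 1.9n²π².
First three modes:
  n=1: λ₁ = 1.9π² ≈ 18.752
  n=2: λ₂ = 7.6π² ≈ 75.009 (4× faster decay)
  n=3: λ₃ = 17.1π² ≈ 168.77 (9× faster decay)
As t → ∞, higher modes decay exponentially faster. The n=1 mode dominates: φ ~ c₁ sin(πx) e^{-λ₁t}.
Decay rate: λ₁ = 1.9π² ≈ 18.752.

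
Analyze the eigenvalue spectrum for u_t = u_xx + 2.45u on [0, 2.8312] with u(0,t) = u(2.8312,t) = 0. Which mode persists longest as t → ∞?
Eigenvalues: λₙ = n²π²/2.8312² - 2.45.
First three modes:
  n=1: λ₁ = π²/2.8312² - 2.45 ≈ -1.219
  n=2: λ₂ = 4π²/2.8312² - 2.45 ≈ 2.475
  n=3: λ₃ = 9π²/2.8312² - 2.45 ≈ 8.632
Since π²/2.8312² ≈ 1.231 < 2.45, λ₁ < 0.
The n=1 mode grows fastest (−λₙ is largest for n=1) → dominates.
Asymptotic: u ~ c₁ sin(πx/2.8312) e^{1.219t} (exponential growth at rate −λ₁ ≈ 1.219).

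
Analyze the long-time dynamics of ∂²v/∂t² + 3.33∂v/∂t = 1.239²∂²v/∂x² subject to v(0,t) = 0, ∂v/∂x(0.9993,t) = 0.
Long-time behavior: v → 0. Damping (γ=3.33) dissipates energy; oscillations decay exponentially.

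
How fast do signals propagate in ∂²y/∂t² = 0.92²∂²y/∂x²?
Speed = 0.92. Information travels along characteristics x = x₀ ± 0.92t.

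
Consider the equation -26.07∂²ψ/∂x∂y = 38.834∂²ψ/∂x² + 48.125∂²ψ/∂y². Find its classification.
Rewriting in standard form: -38.834∂²ψ/∂x² - 26.07∂²ψ/∂x∂y - 48.125∂²ψ/∂y² = 0. Elliptic. (A = -38.834, B = -26.07, C = -48.125 gives B² - 4AC = -6795.9001.)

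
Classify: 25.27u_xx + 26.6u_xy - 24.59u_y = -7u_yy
Rewriting in standard form: 25.27u_xx + 26.6u_xy + 7u_yy - 24.59u_y = 0. Parabolic (discriminant = 0).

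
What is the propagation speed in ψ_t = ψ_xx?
Infinite. The heat equation is parabolic, not hyperbolic, so disturbances propagate instantly.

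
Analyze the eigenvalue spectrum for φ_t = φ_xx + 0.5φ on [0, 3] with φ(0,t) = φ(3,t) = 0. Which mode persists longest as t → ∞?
Eigenvalues: λₙ = n²π²/3² - 0.5.
First three modes:
  n=1: λ₁ = π²/3² - 0.5 ≈ 0.597
  n=2: λ₂ = 4π²/3² - 0.5 ≈ 3.886
  n=3: λ₃ = 9π²/3² - 0.5 ≈ 9.37
Since π²/3² ≈ 1.097 > 0.5, all λₙ > 0.
The n=1 mode decays slowest → dominates as t → ∞.
Asymptotic: φ ~ c₁ sin(πx/3) e^{-λ₁t} with decay rate λ₁ ≈ 0.597.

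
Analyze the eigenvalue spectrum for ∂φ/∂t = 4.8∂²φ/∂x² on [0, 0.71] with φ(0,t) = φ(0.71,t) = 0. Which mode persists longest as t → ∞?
Eigenvalues: λₙ = 4.8n²π²/0.71².
First three modes:
  n=1: λ₁ = 4.8π²/0.71² ≈ 93.978
  n=2: λ₂ = 19.2π²/0.71² ≈ 375.91 (4× faster decay)
  n=3: λ₃ = 43.2π²/0.71² ≈ 845.798 (9× faster decay)
As t → ∞, higher modes decay exponentially faster. The n=1 mode dominates: φ ~ c₁ sin(πx/0.71) e^{-λ₁t}.
Decay rate: λ₁ = 4.8π²/0.71² ≈ 93.978.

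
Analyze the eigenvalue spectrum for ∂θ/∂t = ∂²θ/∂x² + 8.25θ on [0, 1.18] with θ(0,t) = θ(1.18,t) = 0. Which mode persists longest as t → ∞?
Eigenvalues: λₙ = n²π²/1.18² - 8.25.
First three modes:
  n=1: λ₁ = π²/1.18² - 8.25 ≈ -1.162
  n=2: λ₂ = 4π²/1.18² - 8.25 ≈ 20.103
  n=3: λ₃ = 9π²/1.18² - 8.25 ≈ 55.544
Since π²/1.18² ≈ 7.088 < 8.25, λ₁ < 0.
The n=1 mode grows fastest (−λₙ is largest for n=1) → dominates.
Asymptotic: θ ~ c₁ sin(πx/1.18) e^{1.162t} (exponential growth at rate −λ₁ ≈ 1.162).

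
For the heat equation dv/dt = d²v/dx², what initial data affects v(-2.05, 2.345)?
The entire real line. The heat equation has infinite propagation speed: any initial disturbance instantly affects all points (though exponentially small far away).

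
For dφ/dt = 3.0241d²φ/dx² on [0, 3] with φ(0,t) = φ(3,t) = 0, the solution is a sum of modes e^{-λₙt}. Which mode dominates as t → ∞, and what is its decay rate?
Eigenvalues: λₙ = 3.0241n²π²/3².
First three modes:
  n=1: λ₁ = 3.0241π²/3² ≈ 3.316
  n=2: λ₂ = 12.0964π²/3² ≈ 13.265 (4× faster decay)
  n=3: λ₃ = 27.2169π²/3² ≈ 29.847 (9× faster decay)
As t → ∞, higher modes decay exponentially faster. The n=1 mode dominates: φ ~ c₁ sin(πx/3) e^{-λ₁t}.
Decay rate: λ₁ = 3.0241π²/3² ≈ 3.316.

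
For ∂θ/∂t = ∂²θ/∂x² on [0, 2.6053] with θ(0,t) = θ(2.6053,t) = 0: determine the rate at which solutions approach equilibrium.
Eigenvalues: λₙ = n²π²/2.6053².
First three modes:
  n=1: λ₁ = π²/2.6053² ≈ 1.454
  n=2: λ₂ = 4π²/2.6053² ≈ 5.816 (4× faster decay)
  n=3: λ₃ = 9π²/2.6053² ≈ 13.087 (9× faster decay)
As t → ∞, higher modes decay exponentially faster. The n=1 mode dominates: θ ~ c₁ sin(πx/2.6053) e^{-λ₁t}.
Decay rate: λ₁ = π²/2.6053² ≈ 1.454.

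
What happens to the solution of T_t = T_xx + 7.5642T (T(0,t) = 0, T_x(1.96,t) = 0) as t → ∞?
T grows unboundedly. Reaction dominates diffusion (r=7.5642 > κπ²/(4L²)≈0.64); solution grows exponentially.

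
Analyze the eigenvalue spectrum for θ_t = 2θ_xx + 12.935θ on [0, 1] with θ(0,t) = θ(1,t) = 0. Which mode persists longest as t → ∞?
Eigenvalues: λₙ = 2n²π²/1² - 12.935.
First three modes:
  n=1: λ₁ = 2π² - 12.935 ≈ 6.804
  n=2: λ₂ = 8π² - 12.935 ≈ 66.022
  n=3: λ₃ = 18π² - 12.935 ≈ 164.718
Since 2π² ≈ 19.739 > 12.935, all λₙ > 0.
The n=1 mode decays slowest → dominates as t → ∞.
Asymptotic: θ ~ c₁ sin(πx/1) e^{-λ₁t} with decay rate λ₁ ≈ 6.804.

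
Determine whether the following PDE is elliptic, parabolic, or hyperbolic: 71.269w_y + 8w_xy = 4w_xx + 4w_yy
Rewriting in standard form: -4w_xx + 8w_xy - 4w_yy + 71.269w_y = 0. Coefficients: A = -4, B = 8, C = -4. B² - 4AC = 0, which is zero, so the equation is parabolic.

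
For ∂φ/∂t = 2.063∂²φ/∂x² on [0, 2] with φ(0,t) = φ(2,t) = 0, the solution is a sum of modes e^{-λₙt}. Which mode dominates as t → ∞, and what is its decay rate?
Eigenvalues: λₙ = 2.063n²π²/2².
First three modes:
  n=1: λ₁ = 2.063π²/2² ≈ 5.09
  n=2: λ₂ = 8.252π²/2² ≈ 20.361 (4× faster decay)
  n=3: λ₃ = 18.567π²/2² ≈ 45.812 (9× faster decay)
As t → ∞, higher modes decay exponentially faster. The n=1 mode dominates: φ ~ c₁ sin(πx/2) e^{-λ₁t}.
Decay rate: λ₁ = 2.063π²/2² ≈ 5.09.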